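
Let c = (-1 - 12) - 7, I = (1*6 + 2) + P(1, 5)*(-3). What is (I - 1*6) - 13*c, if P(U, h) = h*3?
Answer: 217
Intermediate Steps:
P(U, h) = 3*h
I = -37 (I = (1*6 + 2) + (3*5)*(-3) = (6 + 2) + 15*(-3) = 8 - 45 = -37)
c = -20 (c = -13 - 7 = -20)
(I - 1*6) - 13*c = (-37 - 1*6) - 13*(-20) = (-37 - 6) + 260 = -43 + 260 = 217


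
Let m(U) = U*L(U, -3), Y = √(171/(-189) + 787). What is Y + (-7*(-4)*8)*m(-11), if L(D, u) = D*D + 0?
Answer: -298144 + 2*√86667/21 ≈ -2.9812e+5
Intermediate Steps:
L(D, u) = D² (L(D, u) = D² + 0 = D²)
Y = 2*√86667/21 (Y = √(171*(-1/189) + 787) = √(-19/21 + 787) = √(16508/21) = 2*√86667/21 ≈ 28.037)
m(U) = U³ (m(U) = U*U² = U³)
Y + (-7*(-4)*8)*m(-11) = 2*√86667/21 + (-7*(-4)*8)*(-11)³ = 2*√86667/21 + (28*8)*(-1331) = 2*√86667/21 + 224*(-1331) = 2*√86667/21 - 298144 = -298144 + 2*√86667/21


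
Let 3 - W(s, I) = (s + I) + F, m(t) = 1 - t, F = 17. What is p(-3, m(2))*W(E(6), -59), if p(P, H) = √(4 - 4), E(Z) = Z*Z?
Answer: 0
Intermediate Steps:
E(Z) = Z²
p(P, H) = 0 (p(P, H) = √0 = 0)
W(s, I) = -14 - I - s (W(s, I) = 3 - ((s + I) + 17) = 3 - ((I + s) + 17) = 3 - (17 + I + s) = 3 + (-17 - I - s) = -14 - I - s)
p(-3, m(2))*W(E(6), -59) = 0*(-14 - 1*(-59) - 1*6²) = 0*(-14 + 59 - 1*36) = 0*(-14 + 59 - 36) = 0*9 = 0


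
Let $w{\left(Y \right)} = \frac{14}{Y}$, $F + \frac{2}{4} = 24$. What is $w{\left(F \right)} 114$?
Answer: $\frac{3192}{47} \approx 67.915$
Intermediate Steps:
$F = \frac{47}{2}$ ($F = - \frac{1}{2} + 24 = \frac{47}{2} \approx 23.5$)
$w{\left(F \right)} 114 = \frac{14}{\frac{47}{2}} \cdot 114 = 14 \cdot \frac{2}{47} \cdot 114 = \frac{28}{47} \cdot 114 = \frac{3192}{47}$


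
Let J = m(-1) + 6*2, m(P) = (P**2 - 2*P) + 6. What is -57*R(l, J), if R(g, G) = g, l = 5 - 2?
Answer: -171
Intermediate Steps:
m(P) = 6 + P**2 - 2*P
l = 3
J = 21 (J = (6 + (-1)**2 - 2*(-1)) + 6*2 = (6 + 1 + 2) + 12 = 9 + 12 = 21)
-57*R(l, J) = -57*3 = -171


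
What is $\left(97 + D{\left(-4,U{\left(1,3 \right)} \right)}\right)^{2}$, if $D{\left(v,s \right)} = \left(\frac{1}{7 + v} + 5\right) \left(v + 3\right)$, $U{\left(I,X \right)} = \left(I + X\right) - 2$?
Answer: $\frac{75625}{9} \approx 8402.8$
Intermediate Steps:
$U{\left(I,X \right)} = -2 + I + X$
$D{\left(v,s \right)} = \left(3 + v\right) \left(5 + \frac{1}{7 + v}\right)$ ($D{\left(v,s \right)} = \left(5 + \frac{1}{7 + v}\right) \left(3 + v\right) = \left(3 + v\right) \left(5 + \frac{1}{7 + v}\right)$)
$\left(97 + D{\left(-4,U{\left(1,3 \right)} \right)}\right)^{2} = \left(97 + \frac{108 + 5 \left(-4\right)^{2} + 51 \left(-4\right)}{7 - 4}\right)^{2} = \left(97 + \frac{108 + 5 \cdot 16 - 204}{3}\right)^{2} = \left(97 + \frac{108 + 80 - 204}{3}\right)^{2} = \left(97 + \frac{1}{3} \left(-16\right)\right)^{2} = \left(97 - \frac{16}{3}\right)^{2} = \left(\frac{275}{3}\right)^{2} = \frac{75625}{9}$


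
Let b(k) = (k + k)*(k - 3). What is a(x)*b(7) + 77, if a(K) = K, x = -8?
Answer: -371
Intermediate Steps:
b(k) = 2*k*(-3 + k) (b(k) = (2*k)*(-3 + k) = 2*k*(-3 + k))
a(x)*b(7) + 77 = -16*7*(-3 + 7) + 77 = -16*7*4 + 77 = -8*56 + 77 = -448 + 77 = -371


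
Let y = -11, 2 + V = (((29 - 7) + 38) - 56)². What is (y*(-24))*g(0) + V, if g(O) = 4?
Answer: 1070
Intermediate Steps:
V = 14 (V = -2 + (((29 - 7) + 38) - 56)² = -2 + ((22 + 38) - 56)² = -2 + (60 - 56)² = -2 + 4² = -2 + 16 = 14)
(y*(-24))*g(0) + V = -11*(-24)*4 + 14 = 264*4 + 14 = 1056 + 14 = 1070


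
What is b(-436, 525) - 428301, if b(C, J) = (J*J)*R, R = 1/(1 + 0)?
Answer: -152676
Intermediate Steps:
R = 1 (R = 1/1 = 1)
b(C, J) = J² (b(C, J) = (J*J)*1 = J²*1 = J²)
b(-436, 525) - 428301 = 525² - 428301 = 275625 - 428301 = -152676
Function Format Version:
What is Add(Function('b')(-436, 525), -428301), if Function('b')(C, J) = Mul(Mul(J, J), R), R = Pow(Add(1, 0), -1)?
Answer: -152676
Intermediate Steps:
R = 1 (R = Pow(1, -1) = 1)
Function('b')(C, J) = Pow(J, 2) (Function('b')(C, J) = Mul(Mul(J, J), 1) = Mul(Pow(J, 2), 1) = Pow(J, 2))
Add(Function('b')(-436, 525), -428301) = Add(Pow(525, 2), -428301) = Add(275625, -428301) = -152676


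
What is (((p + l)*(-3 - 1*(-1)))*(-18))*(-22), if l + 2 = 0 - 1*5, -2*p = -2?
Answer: 4752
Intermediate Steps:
p = 1 (p = -½*(-2) = 1)
l = -7 (l = -2 + (0 - 1*5) = -2 + (0 - 5) = -2 - 5 = -7)
(((p + l)*(-3 - 1*(-1)))*(-18))*(-22) = (((1 - 7)*(-3 - 1*(-1)))*(-18))*(-22) = (-6*(-3 + 1)*(-18))*(-22) = (-6*(-2)*(-18))*(-22) = (12*(-18))*(-22) = -216*(-22) = 4752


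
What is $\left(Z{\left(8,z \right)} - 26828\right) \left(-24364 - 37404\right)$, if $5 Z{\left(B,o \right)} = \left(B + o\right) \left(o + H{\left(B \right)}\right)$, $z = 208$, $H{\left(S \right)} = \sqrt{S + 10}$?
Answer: $\frac{5510446816}{5} - \frac{40025664 \sqrt{2}}{5} \approx 1.0908 \cdot 10^{9}$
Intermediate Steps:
$H{\left(S \right)} = \sqrt{10 + S}$
$Z{\left(B,o \right)} = \frac{\left(B + o\right) \left(o + \sqrt{10 + B}\right)}{5}$
$\left(Z{\left(8,z \right)} - 26828\right) \left(-24364 - 37404\right) = \left(\left(\frac{208^{2}}{5} + \frac{1}{5} \cdot 8 \cdot 208 + \frac{1}{5} \cdot 8 \sqrt{10 + 8} + \frac{1}{5} \cdot 208 \sqrt{10 + 8}\right) - 26828\right) \left(-24364 - 37404\right) = \left(\left(\frac{1}{5} \cdot 43264 + \frac{1664}{5} + \frac{1}{5} \cdot 8 \sqrt{18} + \frac{1}{5} \cdot 208 \sqrt{18}\right) - 26828\right) \left(-61768\right) = \left(\left(\frac{43264}{5} + \frac{1664}{5} + \frac{1}{5} \cdot 8 \cdot 3 \sqrt{2} + \frac{1}{5} \cdot 208 \cdot 3 \sqrt{2}\right) - 26828\right) \left(-61768\right) = \left(\left(\frac{43264}{5} + \frac{1664}{5} + \frac{24 \sqrt{2}}{5} + \frac{624 \sqrt{2}}{5}\right) - 26828\right) \left(-61768\right) = \left(\left(\frac{44928}{5} + \frac{648 \sqrt{2}}{5}\right) - 26828\right) \left(-61768\right) = \left(- \frac{89212}{5} + \frac{648 \sqrt{2}}{5}\right) \left(-61768\right) = \frac{5510446816}{5} - \frac{40025664 \sqrt{2}}{5}$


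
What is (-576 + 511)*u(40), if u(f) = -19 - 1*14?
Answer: 2145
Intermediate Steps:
u(f) = -33 (u(f) = -19 - 14 = -33)
(-576 + 511)*u(40) = (-576 + 511)*(-33) = -65*(-33) = 2145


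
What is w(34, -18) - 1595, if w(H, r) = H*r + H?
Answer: -2173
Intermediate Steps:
w(H, r) = H + H*r
w(34, -18) - 1595 = 34*(1 - 18) - 1595 = 34*(-17) - 1595 = -578 - 1595 = -2173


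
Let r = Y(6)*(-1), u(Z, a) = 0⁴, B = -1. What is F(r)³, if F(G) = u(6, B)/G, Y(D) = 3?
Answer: 0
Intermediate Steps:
u(Z, a) = 0
r = -3 (r = 3*(-1) = -3)
F(G) = 0 (F(G) = 0/G = 0)
F(r)³ = 0³ = 0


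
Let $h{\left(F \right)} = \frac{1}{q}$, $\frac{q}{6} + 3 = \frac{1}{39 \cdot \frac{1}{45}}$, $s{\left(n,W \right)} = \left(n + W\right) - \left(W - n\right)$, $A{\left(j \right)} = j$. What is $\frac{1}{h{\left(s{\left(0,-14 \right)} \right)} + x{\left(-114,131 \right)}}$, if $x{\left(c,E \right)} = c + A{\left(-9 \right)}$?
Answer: $- \frac{144}{17725} \approx -0.0081241$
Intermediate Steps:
$s{\left(n,W \right)} = 2 n$ ($s{\left(n,W \right)} = \left(W + n\right) - \left(W - n\right) = 2 n$)
$x{\left(c,E \right)} = -9 + c$ ($x{\left(c,E \right)} = c - 9 = -9 + c$)
$q = - \frac{144}{13}$ ($q = -18 + \frac{6}{39 \cdot \frac{1}{45}} = -18 + \frac{6}{\frac{13}{15}} = -18 + 6 \cdot \frac{15}{13} = -18 + \frac{90}{13} = - \frac{144}{13} \approx -11.077$)
$h{\left(F \right)} = - \frac{13}{144}$ ($h{\left(F \right)} = \frac{1}{- \frac{144}{13}} = - \frac{13}{144}$)
$\frac{1}{h{\left(s{\left(0,-14 \right)} \right)} + x{\left(-114,131 \right)}} = \frac{1}{- \frac{13}{144} - 123} = \frac{1}{- \frac{17725}{144}} = - \frac{144}{17725}$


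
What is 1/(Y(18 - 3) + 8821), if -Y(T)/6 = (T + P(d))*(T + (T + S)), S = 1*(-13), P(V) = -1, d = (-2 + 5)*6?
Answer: 1/7393 ≈ 0.00013526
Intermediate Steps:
d = 18 (d = 3*6 = 18)
S = -13
Y(T) = -6*(-1 + T)*(-13 + 2*T) (Y(T) = -6*(T - 1)*(T + (T - 13)) = -6*(-1 + T)*(T + (-13 + T)) = -6*(-1 + T)*(-13 + 2*T))
1/(Y(18 - 3) + 8821) = 1/((-78 - 12*(18 - 3)² + 90*(18 - 3)) + 8821) = 1/((-78 - 12*15² + 90*15) + 8821) = 1/((-78 - 12*225 + 1350) + 8821) = 1/((-78 - 2700 + 1350) + 8821) = 1/(-1428 + 8821) = 1/7393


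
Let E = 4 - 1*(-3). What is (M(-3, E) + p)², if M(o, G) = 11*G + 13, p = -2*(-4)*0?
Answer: 8100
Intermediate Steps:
E = 7 (E = 4 + 3 = 7)
p = 0 (p = 8*0 = 0)
M(o, G) = 13 + 11*G
(M(-3, E) + p)² = ((13 + 11*7) + 0)² = ((13 + 77) + 0)² = (90 + 0)² = 90² = 8100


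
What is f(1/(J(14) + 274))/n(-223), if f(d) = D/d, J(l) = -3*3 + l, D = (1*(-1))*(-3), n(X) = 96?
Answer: 279/32 ≈ 8.7188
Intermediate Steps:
D = 3 (D = -1*(-3) = 3)
J(l) = -9 + l
f(d) = 3/d
f(1/(J(14) + 274))/n(-223) = (3/(1/((-9 + 14) + 274)))/96 = (3/(1/(5 + 274)))*(1/96) = (3/(1/279))*(1/96) = (3*279)*(1/96) = 837*(1/96) = 279/32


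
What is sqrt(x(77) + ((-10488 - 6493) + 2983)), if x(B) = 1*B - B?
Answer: I*sqrt(13998) ≈ 118.31*I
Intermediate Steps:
x(B) = 0 (x(B) = B - B = 0)
sqrt(x(77) + ((-10488 - 6493) + 2983)) = sqrt(0 + ((-10488 - 6493) + 2983)) = sqrt(0 + (-16981 + 2983)) = sqrt(0 - 13998) = sqrt(-13998) = I*sqrt(13998)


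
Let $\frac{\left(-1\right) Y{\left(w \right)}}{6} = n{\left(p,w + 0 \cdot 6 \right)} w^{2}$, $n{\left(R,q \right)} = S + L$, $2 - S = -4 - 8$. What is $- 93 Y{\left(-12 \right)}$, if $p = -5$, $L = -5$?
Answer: $723168$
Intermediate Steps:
$S = 14$ ($S = 2 - \left(-4 - 8\right) = 2 - -12 = 2 + 12 = 14$)
$n{\left(R,q \right)} = 9$ ($n{\left(R,q \right)} = 14 - 5 = 9$)
$Y{\left(w \right)} = - 54 w^{2}$ ($Y{\left(w \right)} = - 6 \cdot 9 w^{2} = - 54 w^{2}$)
$- 93 Y{\left(-12 \right)} = - 93 \left(- 54 \left(-12\right)^{2}\right) = - 93 \left(\left(-54\right) 144\right) = \left(-93\right) \left(-7776\right) = 723168$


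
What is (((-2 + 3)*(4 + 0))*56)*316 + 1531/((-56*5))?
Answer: 19817989/280 ≈ 70779.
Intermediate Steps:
(((-2 + 3)*(4 + 0))*56)*316 + 1531/((-56*5)) = ((1*4)*56)*316 + 1531/(-280) = (4*56)*316 + 1531*(-1/280) = 224*316 - 1531/280 = 70784 - 1531/280 = 19817989/280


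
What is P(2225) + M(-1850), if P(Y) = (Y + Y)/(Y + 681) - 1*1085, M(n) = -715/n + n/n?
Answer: -581738211/537610 ≈ -1082.1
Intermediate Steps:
M(n) = 1 - 715/n (M(n) = -715/n + 1 = 1 - 715/n)
P(Y) = -1085 + 2*Y/(681 + Y) (P(Y) = (2*Y)/(681 + Y) - 1085 = 2*Y/(681 + Y) - 1085 = -1085 + 2*Y/(681 + Y))
P(2225) + M(-1850) = 3*(-246295 - 361*2225)/(681 + 2225) + (-715 - 1850)/(-1850) = 3*(-246295 - 803225)/2906 - 1/1850*(-2565) = 3*(1/2906)*(-1049520) + 513/370 = -1574280/1453 + 513/370 = -581738211/537610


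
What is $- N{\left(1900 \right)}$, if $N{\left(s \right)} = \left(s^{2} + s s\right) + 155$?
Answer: $-7220155$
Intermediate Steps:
$N{\left(s \right)} = 155 + 2 s^{2}$ ($N{\left(s \right)} = \left(s^{2} + s^{2}\right) + 155 = 2 s^{2} + 155 = 155 + 2 s^{2}$)
$- N{\left(1900 \right)} = - (155 + 2 \cdot 1900^{2}) = - (155 + 2 \cdot 3610000) = - (155 + 7220000) = \left(-1\right) 7220155 = -7220155$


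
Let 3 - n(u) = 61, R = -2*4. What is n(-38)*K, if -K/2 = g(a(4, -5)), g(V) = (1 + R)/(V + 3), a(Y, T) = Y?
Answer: -116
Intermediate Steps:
R = -8
n(u) = -58 (n(u) = 3 - 1*61 = 3 - 61 = -58)
g(V) = -7/(3 + V) (g(V) = (1 - 8)/(V + 3) = -7/(3 + V))
K = 2 (K = -(-14)/(3 + 4) = -(-14)/7 = -2*(-1) = 2)
n(-38)*K = -58*2 = -116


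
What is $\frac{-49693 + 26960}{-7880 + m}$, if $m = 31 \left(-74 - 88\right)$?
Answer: $\frac{22733}{12902} \approx 1.762$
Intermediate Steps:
$m = -5022$ ($m = 31 \left(-162\right) = -5022$)
$\frac{-49693 + 26960}{-7880 + m} = \frac{-49693 + 26960}{-7880 - 5022} = - \frac{22733}{-12902} = \left(-22733\right) \left(- \frac{1}{12902}\right) = \frac{22733}{12902}$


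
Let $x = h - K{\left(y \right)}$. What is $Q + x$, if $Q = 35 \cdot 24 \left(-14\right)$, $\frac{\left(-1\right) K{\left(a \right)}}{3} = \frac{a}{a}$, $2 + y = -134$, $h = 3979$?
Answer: $-7778$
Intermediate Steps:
$y = -136$ ($y = -2 - 134 = -136$)
$K{\left(a \right)} = -3$ ($K{\left(a \right)} = - 3 \frac{a}{a} = \left(-3\right) 1 = -3$)
$Q = -11760$ ($Q = 840 \left(-14\right) = -11760$)
$x = 3982$ ($x = 3979 - -3 = 3979 + 3 = 3982$)
$Q + x = -11760 + 3982 = -7778$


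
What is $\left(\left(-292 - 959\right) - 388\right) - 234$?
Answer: $-1873$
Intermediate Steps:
$\left(\left(-292 - 959\right) - 388\right) - 234 = \left(-1251 - 388\right) - 234 = -1639 - 234 = -1873$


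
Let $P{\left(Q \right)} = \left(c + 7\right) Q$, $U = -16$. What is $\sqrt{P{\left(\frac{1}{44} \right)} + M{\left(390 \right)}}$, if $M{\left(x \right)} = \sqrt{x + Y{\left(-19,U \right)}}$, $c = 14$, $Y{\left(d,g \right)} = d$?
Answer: $\frac{\sqrt{231 + 484 \sqrt{371}}}{22} \approx 4.4428$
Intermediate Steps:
$M{\left(x \right)} = \sqrt{-19 + x}$ ($M{\left(x \right)} = \sqrt{x - 19} = \sqrt{-19 + x}$)
$P{\left(Q \right)} = 21 Q$ ($P{\left(Q \right)} = \left(14 + 7\right) Q = 21 Q$)
$\sqrt{P{\left(\frac{1}{44} \right)} + M{\left(390 \right)}} = \sqrt{\frac{21}{44} + \sqrt{-19 + 390}} = \sqrt{21 \cdot \frac{1}{44} + \sqrt{371}} = \sqrt{\frac{21}{44} + \sqrt{371}}$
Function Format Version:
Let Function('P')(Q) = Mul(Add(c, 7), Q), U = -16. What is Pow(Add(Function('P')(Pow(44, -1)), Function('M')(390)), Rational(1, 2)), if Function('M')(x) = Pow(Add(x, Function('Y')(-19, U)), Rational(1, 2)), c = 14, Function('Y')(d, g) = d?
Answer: Mul(Rational(1, 22), Pow(Add(231, Mul(484, Pow(371, Rational(1, 2)))), Rational(1, 2))) ≈ 4.4428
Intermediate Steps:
Function('M')(x) = Pow(Add(-19, x), Rational(1, 2)) (Function('M')(x) = Pow(Add(x, -19), Rational(1, 2)) = Pow(Add(-19, x), Rational(1, 2)))
Function('P')(Q) = Mul(21, Q) (Function('P')(Q) = Mul(Add(14, 7), Q) = Mul(21, Q))
Pow(Add(Function('P')(Pow(44, -1)), Function('M')(390)), Rational(1, 2)) = Pow(Add(Mul(21, Pow(44, -1)), Pow(Add(-19, 390), Rational(1, 2))), Rational(1, 2)) = Pow(Add(Mul(21, Rational(1, 44)), Pow(371, Rational(1, 2))), Rational(1, 2)) = Pow(Add(Rational(21, 44), Pow(371, Rational(1, 2))), Rational(1, 2))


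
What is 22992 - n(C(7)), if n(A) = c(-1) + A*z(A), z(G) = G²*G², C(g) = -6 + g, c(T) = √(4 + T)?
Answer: 22991 - √3 ≈ 22989.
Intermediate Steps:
z(G) = G⁴
n(A) = √3 + A⁵ (n(A) = √(4 - 1) + A*A⁴ = √3 + A⁵)
22992 - n(C(7)) = 22992 - (√3 + (-6 + 7)⁵) = 22992 - (√3 + 1⁵) = 22992 - (√3 + 1) = 22992 - (1 + √3) = 22992 + (-1 - √3) = 22991 - √3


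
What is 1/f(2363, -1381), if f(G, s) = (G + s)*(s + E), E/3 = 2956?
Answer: 1/7352234 ≈ 1.3601e-7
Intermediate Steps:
E = 8868 (E = 3*2956 = 8868)
f(G, s) = (8868 + s)*(G + s) (f(G, s) = (G + s)*(s + 8868) = (G + s)*(8868 + s) = (8868 + s)*(G + s))
1/f(2363, -1381) = 1/((-1381)² + 8868*2363 + 8868*(-1381) + 2363*(-1381)) = 1/(1907161 + 20955084 - 12246708 - 3263303) = 1/7352234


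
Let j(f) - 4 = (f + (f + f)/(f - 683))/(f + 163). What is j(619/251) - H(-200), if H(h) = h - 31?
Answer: 208406684926/886780881 ≈ 235.01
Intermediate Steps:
H(h) = -31 + h
j(f) = 4 + (f + 2*f/(-683 + f))/(163 + f) (j(f) = 4 + (f + (f + f)/(f - 683))/(f + 163) = 4 + (f + (2*f)/(-683 + f))/(163 + f) = 4 + (f + 2*f/(-683 + f))/(163 + f))
j(619/251) - H(-200) = (445316 - 5*(619/251)**2 + 2761*(619/251))/(111329 - (619/251)**2 + 520*(619/251)) - (-31 - 200) = (445316 - 5*(619*(1/251))**2 + 2761*(619*(1/251)))/(111329 - (619*(1/251))**2 + 520*(619*(1/251))) - 1*(-231) = (445316 - 5*(619/251)**2 + 2761*(619/251))/(111329 - (619/251)**2 + 520*(619/251)) + 231 = (445316 - 5*383161/63001 + 6809)/(111329 - 1*383161/63001 + 321880/251) + 231 = (445316 - 1915805/63001 + 6809)/(111329 - 383161/63001 + 321880/251) + 231 = (28482411320/63001)/(7094247048/63001) + 231 = (63001/7094247048)*(28482411320/63001) + 231 = 3560301415/886780881 + 231 = 208406684926/886780881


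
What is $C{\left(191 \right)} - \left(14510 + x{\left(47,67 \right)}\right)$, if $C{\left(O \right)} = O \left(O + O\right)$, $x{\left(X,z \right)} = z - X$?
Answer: $58432$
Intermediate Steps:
$C{\left(O \right)} = 2 O^{2}$ ($C{\left(O \right)} = O 2 O = 2 O^{2}$)
$C{\left(191 \right)} - \left(14510 + x{\left(47,67 \right)}\right) = 2 \cdot 191^{2} - \left(14577 - 47\right) = 2 \cdot 36481 - 14530 = 72962 - 14530 = 58432$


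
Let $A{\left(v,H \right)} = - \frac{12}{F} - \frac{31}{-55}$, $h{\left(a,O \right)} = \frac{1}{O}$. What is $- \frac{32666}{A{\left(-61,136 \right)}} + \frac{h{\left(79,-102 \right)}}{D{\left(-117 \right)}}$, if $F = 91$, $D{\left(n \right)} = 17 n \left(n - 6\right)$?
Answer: $- \frac{4079811575862181}{53925581034} \approx -75656.0$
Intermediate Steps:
$D{\left(n \right)} = 17 n \left(-6 + n\right)$
$A{\left(v,H \right)} = \frac{2161}{5005}$ ($A{\left(v,H \right)} = - \frac{12}{91} - \frac{31}{-55} = \left(-12\right) \frac{1}{91} - - \frac{31}{55} = - \frac{12}{91} + \frac{31}{55} = \frac{2161}{5005}$)
$- \frac{32666}{A{\left(-61,136 \right)}} + \frac{h{\left(79,-102 \right)}}{D{\left(-117 \right)}} = - \frac{32666}{\frac{2161}{5005}} + \frac{1}{\left(-102\right) 17 \left(-117\right) \left(-6 - 117\right)} = \left(-32666\right) \frac{5005}{2161} - \frac{1}{102 \cdot 17 \left(-117\right) \left(-123\right)} = - \frac{163493330}{2161} - \frac{1}{102 \cdot 244647} = - \frac{163493330}{2161} - \frac{1}{24953994} = - \frac{4079811575862181}{53925581034}$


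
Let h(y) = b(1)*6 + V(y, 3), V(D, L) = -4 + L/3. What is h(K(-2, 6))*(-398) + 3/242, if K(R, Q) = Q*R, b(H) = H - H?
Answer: 288951/242 ≈ 1194.0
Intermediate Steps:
b(H) = 0
V(D, L) = -4 + L/3 (V(D, L) = -4 + L*(⅓) = -4 + L/3)
h(y) = -3 (h(y) = 0*6 + (-4 + (⅓)*3) = 0 + (-4 + 1) = 0 - 3 = -3)
h(K(-2, 6))*(-398) + 3/242 = -3*(-398) + 3/242 = 1194 + 3*(1/242) = 1194 + 3/242 = 288951/242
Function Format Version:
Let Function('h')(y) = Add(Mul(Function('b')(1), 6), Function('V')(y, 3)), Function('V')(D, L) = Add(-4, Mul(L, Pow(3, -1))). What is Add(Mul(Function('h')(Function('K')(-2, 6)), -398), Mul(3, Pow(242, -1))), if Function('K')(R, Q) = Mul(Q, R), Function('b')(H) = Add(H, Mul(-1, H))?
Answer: Rational(288951, 242) ≈ 1194.0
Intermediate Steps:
Function('b')(H) = 0
Function('V')(D, L) = Add(-4, Mul(Rational(1, 3), L)) (Function('V')(D, L) = Add(-4, Mul(L, Rational(1, 3))) = Add(-4, Mul(Rational(1, 3), L)))
Function('h')(y) = -3 (Function('h')(y) = Add(Mul(0, 6), Add(-4, Mul(Rational(1, 3), 3))) = Add(0, Add(-4, 1)) = Add(0, -3) = -3)
Add(Mul(Function('h')(Function('K')(-2, 6)), -398), Mul(3, Pow(242, -1))) = Add(Mul(-3, -398), Mul(3, Pow(242, -1))) = Add(1194, Mul(3, Rational(1, 242))) = Add(1194, Rational(3, 242)) = Rational(288951, 242)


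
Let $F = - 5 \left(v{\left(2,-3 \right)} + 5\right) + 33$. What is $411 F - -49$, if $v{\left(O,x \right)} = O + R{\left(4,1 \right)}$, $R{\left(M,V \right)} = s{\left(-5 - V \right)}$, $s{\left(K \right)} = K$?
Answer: $11557$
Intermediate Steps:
$R{\left(M,V \right)} = -5 - V$
$v{\left(O,x \right)} = -6 + O$ ($v{\left(O,x \right)} = O - 6 = -6 + O$)
$F = 28$ ($F = - 5 \left(\left(-6 + 2\right) + 5\right) + 33 = - 5 \left(-4 + 5\right) + 33 = \left(-5\right) 1 + 33 = -5 + 33 = 28$)
$411 F - -49 = 411 \cdot 28 - -49 = 11508 + 49 = 11557$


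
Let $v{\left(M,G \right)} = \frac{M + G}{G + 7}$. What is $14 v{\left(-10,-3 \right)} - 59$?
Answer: $- \frac{209}{2} \approx -104.5$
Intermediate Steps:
$v{\left(M,G \right)} = \frac{G + M}{7 + G}$
$14 v{\left(-10,-3 \right)} - 59 = 14 \frac{-3 - 10}{7 - 3} - 59 = 14 \cdot \frac{1}{4} \left(-13\right) - 59 = 14 \left(- \frac{13}{4}\right) - 59 = - \frac{91}{2} - 59 = - \frac{209}{2}$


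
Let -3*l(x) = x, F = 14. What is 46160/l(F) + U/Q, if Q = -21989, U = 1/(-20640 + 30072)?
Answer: -14360393171527/1451801736 ≈ -9891.4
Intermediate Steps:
l(x) = -x/3
U = 1/9432 ≈ 0.00010602
46160/l(F) + U/Q = 46160/((-1/3*14)) + (1/9432)/(-21989) = 46160/(-14/3) + (1/9432)*(-1/21989) = 46160*(-3/14) - 1/207400248 = -69240/7 - 1/207400248 = -14360393171527/1451801736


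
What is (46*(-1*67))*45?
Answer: -138690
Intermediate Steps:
(46*(-1*67))*45 = (46*(-67))*45 = -3082*45 = -138690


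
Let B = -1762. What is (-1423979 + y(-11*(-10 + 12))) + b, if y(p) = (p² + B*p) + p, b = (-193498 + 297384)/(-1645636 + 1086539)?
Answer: -774211351927/559097 ≈ -1.3848e+6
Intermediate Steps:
b = -103886/559097 (b = 103886/(-559097) = 103886*(-1/559097) = -103886/559097 ≈ -0.18581)
y(p) = p² - 1761*p (y(p) = (p² - 1762*p) + p = p² - 1761*p)
(-1423979 + y(-11*(-10 + 12))) + b = (-1423979 + (-11*(-10 + 12))*(-1761 - 11*(-10 + 12))) - 103886/559097 = (-1423979 + (-11*2)*(-1761 - 11*2)) - 103886/559097 = (-1423979 - 22*(-1761 - 22)) - 103886/559097 = (-1423979 - 22*(-1783)) - 103886/559097 = (-1423979 + 39226) - 103886/559097 = -1384753 - 103886/559097 = -774211351927/559097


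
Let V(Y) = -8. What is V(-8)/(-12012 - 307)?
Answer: 8/12319 ≈ 0.00064940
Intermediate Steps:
V(-8)/(-12012 - 307) = -8/(-12012 - 307) = -8/(-12319) = -1/12319*(-8) = 8/12319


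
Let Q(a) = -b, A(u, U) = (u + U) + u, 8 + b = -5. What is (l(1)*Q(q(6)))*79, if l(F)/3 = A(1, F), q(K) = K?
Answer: 9243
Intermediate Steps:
b = -13 (b = -8 - 5 = -13)
A(u, U) = U + 2*u (A(u, U) = (U + u) + u = U + 2*u)
l(F) = 6 + 3*F (l(F) = 3*(F + 2*1) = 3*(F + 2) = 3*(2 + F) = 6 + 3*F)
Q(a) = 13 (Q(a) = -1*(-13) = 13)
(l(1)*Q(q(6)))*79 = ((6 + 3*1)*13)*79 = ((6 + 3)*13)*79 = (9*13)*79 = 117*79 = 9243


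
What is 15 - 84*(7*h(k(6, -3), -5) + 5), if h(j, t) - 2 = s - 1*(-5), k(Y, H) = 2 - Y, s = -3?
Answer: -2757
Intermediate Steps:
h(j, t) = 4 (h(j, t) = 2 + (-3 - 1*(-5)) = 2 + (-3 + 5) = 2 + 2 = 4)
15 - 84*(7*h(k(6, -3), -5) + 5) = 15 - 84*(7*4 + 5) = 15 - 84*(28 + 5) = 15 - 84*33 = 15 - 2772 = -2757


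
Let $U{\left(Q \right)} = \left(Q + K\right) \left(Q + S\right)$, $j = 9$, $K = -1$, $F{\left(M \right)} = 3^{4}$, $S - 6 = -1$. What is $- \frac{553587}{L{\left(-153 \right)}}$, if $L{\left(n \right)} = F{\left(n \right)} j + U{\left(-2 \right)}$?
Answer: $- \frac{184529}{240} \approx -768.87$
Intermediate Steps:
$S = 5$ ($S = 6 - 1 = 5$)
$F{\left(M \right)} = 81$
$U{\left(Q \right)} = \left(-1 + Q\right) \left(5 + Q\right)$ ($U{\left(Q \right)} = \left(Q - 1\right) \left(Q + 5\right) = \left(-1 + Q\right) \left(5 + Q\right)$)
$L{\left(n \right)} = 720$ ($L{\left(n \right)} = 81 \cdot 9 + \left(-5 + \left(-2\right)^{2} + 4 \left(-2\right)\right) = 729 - 9 = 720$)
$- \frac{553587}{L{\left(-153 \right)}} = - \frac{553587}{720} = \left(-553587\right) \frac{1}{720} = - \frac{184529}{240}$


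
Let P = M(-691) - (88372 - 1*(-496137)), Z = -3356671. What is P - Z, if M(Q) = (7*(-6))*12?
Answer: 2771658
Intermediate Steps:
M(Q) = -504 (M(Q) = -42*12 = -504)
P = -585013 (P = -504 - (88372 - 1*(-496137)) = -504 - (88372 + 496137) = -504 - 1*584509 = -504 - 584509 = -585013)
P - Z = -585013 - 1*(-3356671) = -585013 + 3356671 = 2771658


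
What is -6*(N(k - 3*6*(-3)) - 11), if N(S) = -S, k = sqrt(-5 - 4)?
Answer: 390 + 18*I ≈ 390.0 + 18.0*I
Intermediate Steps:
k = 3*I (k = sqrt(-9) = 3*I ≈ 3.0*I)
-6*(N(k - 3*6*(-3)) - 11) = -6*(-(3*I - 3*6*(-3)) - 11) = -6*(-(3*I - 18*(-3)) - 11) = -6*(-(3*I + 54) - 11) = -6*(-(54 + 3*I) - 11) = -6*((-54 - 3*I) - 11) = -6*(-65 - 3*I) = 390 + 18*I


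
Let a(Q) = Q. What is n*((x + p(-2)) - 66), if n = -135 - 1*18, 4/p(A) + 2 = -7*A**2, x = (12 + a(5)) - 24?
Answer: 55947/5 ≈ 11189.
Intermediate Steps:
x = -7 (x = (12 + 5) - 24 = 17 - 24 = -7)
p(A) = 4/(-2 - 7*A**2)
n = -153 (n = -135 - 18 = -153)
n*((x + p(-2)) - 66) = -153*((-7 - 4/(2 + 7*(-2)**2)) - 66) = -153*((-7 - 4/(2 + 7*4)) - 66) = -153*((-7 - 4/(2 + 28)) - 66) = -153*((-7 - 4/30) - 66) = -153*((-7 - 4*1/30) - 66) = -153*((-7 - 2/15) - 66) = -153*(-107/15 - 66) = -153*(-1097/15) = 55947/5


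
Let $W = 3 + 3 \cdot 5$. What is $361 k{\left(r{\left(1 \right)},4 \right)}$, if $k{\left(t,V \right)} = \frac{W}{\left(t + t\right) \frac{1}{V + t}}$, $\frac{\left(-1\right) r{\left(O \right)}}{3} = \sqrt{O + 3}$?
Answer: $1083$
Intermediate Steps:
$r{\left(O \right)} = - 3 \sqrt{3 + O}$ ($r{\left(O \right)} = - 3 \sqrt{O + 3} = - 3 \sqrt{3 + O}$)
$W = 18$ ($W = 3 + 15 = 18$)
$k{\left(t,V \right)} = \frac{9 \left(V + t\right)}{t}$ ($k{\left(t,V \right)} = \frac{18}{\left(t + t\right) \frac{1}{V + t}} = \frac{18}{2 t \frac{1}{V + t}} = 18 \frac{V + t}{2 t} = \frac{9 \left(V + t\right)}{t}$)
$361 k{\left(r{\left(1 \right)},4 \right)} = 361 \left(9 + 9 \cdot 4 \frac{1}{\left(-3\right) \sqrt{3 + 1}}\right) = 361 \left(9 + 9 \cdot 4 \frac{1}{\left(-3\right) \sqrt{4}}\right) = 361 \left(9 + 9 \cdot 4 \frac{1}{\left(-3\right) 2}\right) = 361 \left(9 + 9 \cdot 4 \frac{1}{-6}\right) = 361 \left(9 + 9 \cdot 4 \left(- \frac{1}{6}\right)\right) = 361 \left(9 - 6\right) = 361 \cdot 3 = 1083$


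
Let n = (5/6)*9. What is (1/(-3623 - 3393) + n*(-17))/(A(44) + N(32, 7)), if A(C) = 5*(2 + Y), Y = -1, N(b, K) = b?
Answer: -894541/259592 ≈ -3.4459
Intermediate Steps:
A(C) = 5 (A(C) = 5*(2 - 1) = 5*1 = 5)
n = 15/2 (n = (5*(⅙))*9 = (⅚)*9 = 15/2 ≈ 7.5000)
(1/(-3623 - 3393) + n*(-17))/(A(44) + N(32, 7)) = (1/(-3623 - 3393) + (15/2)*(-17))/(5 + 32) = (1/(-7016) - 255/2)/37 = (-1/7016 - 255/2)*(1/37) = -894541/7016*1/37 = -894541/259592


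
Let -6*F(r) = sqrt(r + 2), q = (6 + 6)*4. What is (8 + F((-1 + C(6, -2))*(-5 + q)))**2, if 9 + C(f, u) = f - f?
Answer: (24 - I*sqrt(107))**2/9 ≈ 52.111 - 55.168*I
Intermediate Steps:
C(f, u) = -9 (C(f, u) = -9 + (f - f) = -9 + 0 = -9)
q = 48 (q = 12*4 = 48)
F(r) = -sqrt(2 + r)/6 (F(r) = -sqrt(r + 2)/6 = -sqrt(2 + r)/6)
(8 + F((-1 + C(6, -2))*(-5 + q)))**2 = (8 - sqrt(2 + (-1 - 9)*(-5 + 48))/6)**2 = (8 - sqrt(2 - 10*43)/6)**2 = (8 - sqrt(2 - 430)/6)**2 = (8 - I*sqrt(107)/3)**2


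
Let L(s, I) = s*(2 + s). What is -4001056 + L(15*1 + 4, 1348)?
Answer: -4000657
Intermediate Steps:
-4001056 + L(15*1 + 4, 1348) = -4001056 + (15*1 + 4)*(2 + (15*1 + 4)) = -4001056 + (15 + 4)*(2 + (15 + 4)) = -4001056 + 19*(2 + 19) = -4001056 + 19*21 = -4001056 + 399 = -4000657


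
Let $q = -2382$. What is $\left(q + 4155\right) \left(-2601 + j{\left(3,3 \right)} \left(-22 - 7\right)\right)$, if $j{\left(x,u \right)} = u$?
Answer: $-4765824$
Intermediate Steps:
$\left(q + 4155\right) \left(-2601 + j{\left(3,3 \right)} \left(-22 - 7\right)\right) = \left(-2382 + 4155\right) \left(-2601 + 3 \left(-22 - 7\right)\right) = 1773 \left(-2601 + 3 \left(-29\right)\right) = 1773 \left(-2601 - 87\right) = 1773 \left(-2688\right) = -4765824$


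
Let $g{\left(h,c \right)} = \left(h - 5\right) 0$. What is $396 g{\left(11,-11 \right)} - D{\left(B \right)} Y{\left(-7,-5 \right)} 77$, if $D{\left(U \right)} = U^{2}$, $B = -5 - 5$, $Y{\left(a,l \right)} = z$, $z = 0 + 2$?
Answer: $-15400$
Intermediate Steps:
$g{\left(h,c \right)} = 0$ ($g{\left(h,c \right)} = \left(-5 + h\right) 0 = 0$)
$z = 2$
$Y{\left(a,l \right)} = 2$
$B = -10$
$396 g{\left(11,-11 \right)} - D{\left(B \right)} Y{\left(-7,-5 \right)} 77 = 396 \cdot 0 - \left(-10\right)^{2} \cdot 2 \cdot 77 = 0 - 100 \cdot 2 \cdot 77 = 0 - 200 \cdot 77 = 0 - 15400 = -15400$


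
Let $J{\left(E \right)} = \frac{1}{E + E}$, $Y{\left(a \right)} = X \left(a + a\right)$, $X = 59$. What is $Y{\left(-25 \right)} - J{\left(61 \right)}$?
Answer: $- \frac{359901}{122} \approx -2950.0$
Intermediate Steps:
$Y{\left(a \right)} = 118 a$ ($Y{\left(a \right)} = 59 \left(a + a\right) = 59 \cdot 2 a = 118 a$)
$J{\left(E \right)} = \frac{1}{2 E}$
$Y{\left(-25 \right)} - J{\left(61 \right)} = 118 \left(-25\right) - \frac{1}{2 \cdot 61} = -2950 - \frac{1}{2} \cdot \frac{1}{61} = -2950 - \frac{1}{122} = - \frac{359901}{122}$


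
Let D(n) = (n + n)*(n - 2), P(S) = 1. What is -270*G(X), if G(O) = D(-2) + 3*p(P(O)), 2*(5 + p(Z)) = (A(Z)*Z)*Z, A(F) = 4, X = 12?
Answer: -1890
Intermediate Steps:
D(n) = 2*n*(-2 + n) (D(n) = (2*n)*(-2 + n) = 2*n*(-2 + n))
p(Z) = -5 + 2*Z² (p(Z) = -5 + ((4*Z)*Z)/2 = -5 + (4*Z²)/2 = -5 + 2*Z²)
G(O) = 7 (G(O) = 2*(-2)*(-2 - 2) + 3*(-5 + 2*1²) = 2*(-2)*(-4) + 3*(-5 + 2*1) = 16 + 3*(-5 + 2) = 16 + 3*(-3) = 16 - 9 = 7)
-270*G(X) = -270*7 = -1890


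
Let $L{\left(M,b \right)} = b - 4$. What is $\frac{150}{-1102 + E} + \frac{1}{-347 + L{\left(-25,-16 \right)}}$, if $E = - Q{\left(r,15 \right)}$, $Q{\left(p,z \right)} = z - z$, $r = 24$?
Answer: $- \frac{28076}{202217} \approx -0.13884$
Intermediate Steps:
$Q{\left(p,z \right)} = 0$
$E = 0$ ($E = \left(-1\right) 0 = 0$)
$L{\left(M,b \right)} = -4 + b$
$\frac{150}{-1102 + E} + \frac{1}{-347 + L{\left(-25,-16 \right)}} = \frac{150}{-1102 + 0} + \frac{1}{-347 - 20} = \frac{150}{-1102} + \frac{1}{-347 - 20} = 150 \left(- \frac{1}{1102}\right) + \frac{1}{-367} = - \frac{75}{551} - \frac{1}{367} = - \frac{28076}{202217}$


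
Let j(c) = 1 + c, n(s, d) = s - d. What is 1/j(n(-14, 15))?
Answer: -1/28 ≈ -0.035714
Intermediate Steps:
1/j(n(-14, 15)) = 1/(1 + (-14 - 1*15)) = 1/(1 + (-14 - 15)) = 1/(1 - 29) = 1/(-28) = -1/28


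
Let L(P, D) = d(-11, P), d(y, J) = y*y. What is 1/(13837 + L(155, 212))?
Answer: 1/13958 ≈ 7.1644e-5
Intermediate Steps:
d(y, J) = y²
L(P, D) = 121 (L(P, D) = (-11)² = 121)
1/(13837 + L(155, 212)) = 1/(13837 + 121) = 1/13958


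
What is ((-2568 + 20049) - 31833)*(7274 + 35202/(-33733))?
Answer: -3521100161280/33733 ≈ -1.0438e+8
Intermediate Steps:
((-2568 + 20049) - 31833)*(7274 + 35202/(-33733)) = (17481 - 31833)*(7274 + 35202*(-1/33733)) = -14352*(7274 - 35202/33733) = -14352*245338640/33733 = -3521100161280/33733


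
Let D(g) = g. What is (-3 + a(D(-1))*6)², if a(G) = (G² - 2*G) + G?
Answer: 81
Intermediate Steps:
a(G) = G² - G
(-3 + a(D(-1))*6)² = (-3 - (-1 - 1)*6)² = (-3 - 1*(-2)*6)² = (-3 + 2*6)² = (-3 + 12)² = 9² = 81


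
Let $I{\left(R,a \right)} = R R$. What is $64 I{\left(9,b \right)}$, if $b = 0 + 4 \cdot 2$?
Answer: $5184$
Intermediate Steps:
$b = 8$ ($b = 0 + 8 = 8$)
$I{\left(R,a \right)} = R^{2}$
$64 I{\left(9,b \right)} = 64 \cdot 9^{2} = 64 \cdot 81 = 5184$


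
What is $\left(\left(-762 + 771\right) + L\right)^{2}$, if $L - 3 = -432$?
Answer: $176400$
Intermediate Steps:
$L = -429$ ($L = 3 - 432 = -429$)
$\left(\left(-762 + 771\right) + L\right)^{2} = \left(\left(-762 + 771\right) - 429\right)^{2} = \left(9 - 429\right)^{2} = \left(-420\right)^{2} = 176400$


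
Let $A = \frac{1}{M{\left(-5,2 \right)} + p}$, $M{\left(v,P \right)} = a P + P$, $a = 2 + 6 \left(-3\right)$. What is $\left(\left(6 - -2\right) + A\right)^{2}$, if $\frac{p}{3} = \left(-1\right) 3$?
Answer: $\frac{96721}{1521} \approx 63.59$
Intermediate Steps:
$p = -9$ ($p = 3 \left(\left(-1\right) 3\right) = 3 \left(-3\right) = -9$)
$a = -16$ ($a = 2 - 18 = -16$)
$M{\left(v,P \right)} = - 15 P$ ($M{\left(v,P \right)} = - 16 P + P = - 15 P$)
$A = - \frac{1}{39}$ ($A = \frac{1}{\left(-15\right) 2 - 9} = \frac{1}{-30 - 9} = \frac{1}{-39} = - \frac{1}{39} \approx -0.025641$)
$\left(\left(6 - -2\right) + A\right)^{2} = \left(\left(6 - -2\right) - \frac{1}{39}\right)^{2} = \left(\left(6 + 2\right) - \frac{1}{39}\right)^{2} = \left(8 - \frac{1}{39}\right)^{2} = \left(\frac{311}{39}\right)^{2} = \frac{96721}{1521}$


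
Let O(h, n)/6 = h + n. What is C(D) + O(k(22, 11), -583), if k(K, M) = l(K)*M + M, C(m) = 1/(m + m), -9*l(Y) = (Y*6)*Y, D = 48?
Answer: -2373887/96 ≈ -24728.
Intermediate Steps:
l(Y) = -2*Y²/3 (l(Y) = -Y*6*Y/9 = -6*Y*Y/9 = -2*Y²/3)
C(m) = 1/(2*m)
k(K, M) = M - 2*M*K²/3 (k(K, M) = (-2*K²/3)*M + M = -2*M*K²/3 + M = M - 2*M*K²/3)
O(h, n) = 6*h + 6*n (O(h, n) = 6*(h + n) = 6*h + 6*n)
C(D) + O(k(22, 11), -583) = (½)/48 + (6*((⅓)*11*(3 - 2*22²)) + 6*(-583)) = (½)*(1/48) + (6*((⅓)*11*(3 - 2*484)) - 3498) = 1/96 + (6*((⅓)*11*(3 - 968)) - 3498) = 1/96 + (6*((⅓)*11*(-965)) - 3498) = 1/96 + (6*(-10615/3) - 3498) = 1/96 + (-21230 - 3498) = 1/96 - 24728 = -2373887/96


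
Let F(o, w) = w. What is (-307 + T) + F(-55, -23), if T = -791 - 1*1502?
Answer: -2623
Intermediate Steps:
T = -2293 (T = -791 - 1502 = -2293)
(-307 + T) + F(-55, -23) = (-307 - 2293) - 23 = -2600 - 23 = -2623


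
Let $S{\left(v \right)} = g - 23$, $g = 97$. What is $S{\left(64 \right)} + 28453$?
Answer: $28527$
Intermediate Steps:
$S{\left(v \right)} = 74$ ($S{\left(v \right)} = 97 - 23 = 74$)
$S{\left(64 \right)} + 28453 = 74 + 28453 = 28527$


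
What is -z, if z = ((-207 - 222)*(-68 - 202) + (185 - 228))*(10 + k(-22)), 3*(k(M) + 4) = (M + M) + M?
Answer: 1852592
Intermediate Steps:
k(M) = -4 + M (k(M) = -4 + ((M + M) + M)/3 = -4 + (2*M + M)/3 = -4 + (3*M)/3 = -4 + M)
z = -1852592 (z = ((-207 - 222)*(-68 - 202) + (185 - 228))*(10 + (-4 - 22)) = (-429*(-270) - 43)*(10 - 26) = (115830 - 43)*(-16) = 115787*(-16) = -1852592)
-z = -1*(-1852592) = 1852592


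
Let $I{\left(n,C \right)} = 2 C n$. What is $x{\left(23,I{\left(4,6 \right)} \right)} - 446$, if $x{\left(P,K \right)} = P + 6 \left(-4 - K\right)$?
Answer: $-735$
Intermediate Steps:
$I{\left(n,C \right)} = 2 C n$
$x{\left(P,K \right)} = -24 + P - 6 K$ ($x{\left(P,K \right)} = P - \left(24 + 6 K\right) = -24 + P - 6 K$)
$x{\left(23,I{\left(4,6 \right)} \right)} - 446 = \left(-24 + 23 - 6 \cdot 2 \cdot 6 \cdot 4\right) - 446 = \left(-24 + 23 - 288\right) - 446 = -289 - 446 = -735$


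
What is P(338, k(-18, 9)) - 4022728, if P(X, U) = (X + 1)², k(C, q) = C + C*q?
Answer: -3907807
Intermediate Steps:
P(X, U) = (1 + X)²
P(338, k(-18, 9)) - 4022728 = (1 + 338)² - 4022728 = 339² - 4022728 = 114921 - 4022728 = -3907807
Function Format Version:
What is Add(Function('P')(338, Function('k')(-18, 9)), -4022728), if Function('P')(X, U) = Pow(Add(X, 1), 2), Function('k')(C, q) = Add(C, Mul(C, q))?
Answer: -3907807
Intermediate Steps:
Function('P')(X, U) = Pow(Add(1, X), 2)
Add(Function('P')(338, Function('k')(-18, 9)), -4022728) = Add(Pow(Add(1, 338), 2), -4022728) = Add(Pow(339, 2), -4022728) = Add(114921, -4022728) = -3907807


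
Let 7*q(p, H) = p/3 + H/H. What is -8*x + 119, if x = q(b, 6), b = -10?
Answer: 365/3 ≈ 121.67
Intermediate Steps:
q(p, H) = ⅐ + p/21 (q(p, H) = (p/3 + H/H)/7 = (p*(⅓) + 1)/7 = (p/3 + 1)/7 = (1 + p/3)/7 = ⅐ + p/21)
x = -⅓ (x = ⅐ + (1/21)*(-10) = ⅐ - 10/21 = -⅓ ≈ -0.33333)
-8*x + 119 = -8*(-⅓) + 119 = 8/3 + 119 = 365/3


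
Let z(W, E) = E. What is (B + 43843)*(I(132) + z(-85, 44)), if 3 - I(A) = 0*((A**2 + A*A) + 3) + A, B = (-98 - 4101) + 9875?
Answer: -4209115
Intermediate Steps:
B = 5676 (B = -4199 + 9875 = 5676)
I(A) = 3 - A (I(A) = 3 - (0*((A**2 + A*A) + 3) + A) = 3 - (0*((A**2 + A**2) + 3) + A) = 3 - (0*(2*A**2 + 3) + A) = 3 - (0*(3 + 2*A**2) + A) = 3 - (0 + A) = 3 - A)
(B + 43843)*(I(132) + z(-85, 44)) = (5676 + 43843)*((3 - 1*132) + 44) = 49519*((3 - 132) + 44) = 49519*(-129 + 44) = 49519*(-85) = -4209115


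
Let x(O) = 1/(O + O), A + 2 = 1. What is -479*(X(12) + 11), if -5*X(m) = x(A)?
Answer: -53169/10 ≈ -5316.9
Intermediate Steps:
A = -1 (A = -2 + 1 = -1)
x(O) = 1/(2*O)
X(m) = 1/10 (X(m) = -1/(10*(-1)) = -(-1)/10 = -1/5*(-1/2) = 1/10)
-479*(X(12) + 11) = -479*(1/10 + 11) = -479*111/10 = -53169/10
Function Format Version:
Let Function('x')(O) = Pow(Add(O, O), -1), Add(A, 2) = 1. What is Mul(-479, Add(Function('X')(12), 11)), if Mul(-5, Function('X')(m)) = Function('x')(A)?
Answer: Rational(-53169, 10) ≈ -5316.9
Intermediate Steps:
A = -1 (A = Add(-2, 1) = -1)
Function('x')(O) = Mul(Rational(1, 2), Pow(O, -1)) (Function('x')(O) = Pow(Mul(2, O), -1) = Mul(Rational(1, 2), Pow(O, -1)))
Function('X')(m) = Rational(1, 10) (Function('X')(m) = Mul(Rational(-1, 5), Mul(Rational(1, 2), Pow(-1, -1))) = Mul(Rational(-1, 5), Mul(Rational(1, 2), -1)) = Mul(Rational(-1, 5), Rational(-1, 2)) = Rational(1, 10))
Mul(-479, Add(Function('X')(12), 11)) = Mul(-479, Add(Rational(1, 10), 11)) = Mul(-479, Rational(111, 10)) = Rational(-53169, 10)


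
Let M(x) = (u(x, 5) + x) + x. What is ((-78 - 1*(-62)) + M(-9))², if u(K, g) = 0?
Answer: 1156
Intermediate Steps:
M(x) = 2*x (M(x) = (0 + x) + x = x + x = 2*x)
((-78 - 1*(-62)) + M(-9))² = ((-78 - 1*(-62)) + 2*(-9))² = ((-78 + 62) - 18)² = (-16 - 18)² = (-34)² = 1156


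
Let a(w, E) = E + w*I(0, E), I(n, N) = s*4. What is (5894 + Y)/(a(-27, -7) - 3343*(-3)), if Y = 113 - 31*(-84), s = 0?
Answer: 8611/10022 ≈ 0.85921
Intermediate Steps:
Y = 2717 (Y = 113 + 2604 = 2717)
I(n, N) = 0 (I(n, N) = 0*4 = 0)
a(w, E) = E (a(w, E) = E + w*0 = E + 0 = E)
(5894 + Y)/(a(-27, -7) - 3343*(-3)) = (5894 + 2717)/(-7 - 3343*(-3)) = 8611/(-7 + 10029) = 8611/10022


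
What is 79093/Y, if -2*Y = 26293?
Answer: -158186/26293 ≈ -6.0163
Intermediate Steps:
Y = -26293/2 (Y = -½*26293 = -26293/2 ≈ -13147.)
79093/Y = 79093/(-26293/2) = 79093*(-2/26293) = -158186/26293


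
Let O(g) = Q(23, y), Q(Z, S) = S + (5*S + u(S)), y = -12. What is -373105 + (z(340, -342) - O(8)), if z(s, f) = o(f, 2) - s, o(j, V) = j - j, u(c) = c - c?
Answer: -373373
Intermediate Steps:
u(c) = 0
o(j, V) = 0
Q(Z, S) = 6*S (Q(Z, S) = S + (5*S + 0) = S + 5*S = 6*S)
O(g) = -72 (O(g) = 6*(-12) = -72)
z(s, f) = -s (z(s, f) = 0 - s = -s)
-373105 + (z(340, -342) - O(8)) = -373105 + (-1*340 - 1*(-72)) = -373105 + (-340 + 72) = -373105 - 268 = -373373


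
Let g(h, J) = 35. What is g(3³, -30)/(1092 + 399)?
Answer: 5/213 ≈ 0.023474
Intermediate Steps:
g(3³, -30)/(1092 + 399) = 35/(1092 + 399) = 35/1491 = (1/1491)*35 = 5/213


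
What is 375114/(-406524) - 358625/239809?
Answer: -39290897121/16248018986 ≈ -2.4182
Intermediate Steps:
375114/(-406524) - 358625/239809 = 375114*(-1/406524) - 358625*1/239809 = -62519/67754 - 358625/239809 = -39290897121/16248018986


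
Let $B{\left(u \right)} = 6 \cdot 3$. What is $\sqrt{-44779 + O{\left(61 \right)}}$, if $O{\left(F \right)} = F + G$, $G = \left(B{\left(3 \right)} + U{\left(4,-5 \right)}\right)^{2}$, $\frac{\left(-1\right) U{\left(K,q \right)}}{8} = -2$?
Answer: $i \sqrt{43562} \approx 208.72 i$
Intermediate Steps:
$U{\left(K,q \right)} = 16$ ($U{\left(K,q \right)} = \left(-8\right) \left(-2\right) = 16$)
$B{\left(u \right)} = 18$
$G = 1156$ ($G = \left(18 + 16\right)^{2} = 34^{2} = 1156$)
$O{\left(F \right)} = 1156 + F$ ($O{\left(F \right)} = F + 1156 = 1156 + F$)
$\sqrt{-44779 + O{\left(61 \right)}} = \sqrt{-44779 + \left(1156 + 61\right)} = \sqrt{-44779 + 1217} = \sqrt{-43562} = i \sqrt{43562}$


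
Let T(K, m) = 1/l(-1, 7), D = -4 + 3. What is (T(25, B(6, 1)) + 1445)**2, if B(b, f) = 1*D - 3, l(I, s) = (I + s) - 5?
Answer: 2090916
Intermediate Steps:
D = -1
l(I, s) = -5 + I + s
B(b, f) = -4 (B(b, f) = 1*(-1) - 3 = -1 - 3 = -4)
T(K, m) = 1 (T(K, m) = 1/(-5 - 1 + 7) = 1/1 = 1)
(T(25, B(6, 1)) + 1445)**2 = (1 + 1445)**2 = 1446**2 = 2090916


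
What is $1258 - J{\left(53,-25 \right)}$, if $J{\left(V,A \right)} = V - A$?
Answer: $1180$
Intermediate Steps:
$1258 - J{\left(53,-25 \right)} = 1258 - \left(53 - -25\right) = 1258 - \left(53 + 25\right) = 1258 - 78 = 1180$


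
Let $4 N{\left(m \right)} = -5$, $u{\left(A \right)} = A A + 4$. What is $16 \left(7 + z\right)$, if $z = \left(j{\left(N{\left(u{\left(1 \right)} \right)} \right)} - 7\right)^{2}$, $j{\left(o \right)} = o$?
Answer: $1201$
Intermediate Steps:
$u{\left(A \right)} = 4 + A^{2}$ ($u{\left(A \right)} = A^{2} + 4 = 4 + A^{2}$)
$N{\left(m \right)} = - \frac{5}{4}$ ($N{\left(m \right)} = \frac{1}{4} \left(-5\right) = - \frac{5}{4}$)
$z = \frac{1089}{16}$ ($z = \left(- \frac{5}{4} - 7\right)^{2} = \left(- \frac{33}{4}\right)^{2} = \frac{1089}{16} \approx 68.063$)
$16 \left(7 + z\right) = 16 \left(7 + \frac{1089}{16}\right) = 16 \cdot \frac{1201}{16} = 1201$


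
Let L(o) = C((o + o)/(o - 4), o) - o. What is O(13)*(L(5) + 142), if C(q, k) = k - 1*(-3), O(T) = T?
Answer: 1885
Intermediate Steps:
C(q, k) = 3 + k (C(q, k) = k + 3 = 3 + k)
L(o) = 3 (L(o) = (3 + o) - o = 3)
O(13)*(L(5) + 142) = 13*(3 + 142) = 13*145 = 1885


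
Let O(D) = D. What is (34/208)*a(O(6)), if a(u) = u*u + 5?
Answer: 697/104 ≈ 6.7019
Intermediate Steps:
a(u) = 5 + u**2 (a(u) = u**2 + 5 = 5 + u**2)
(34/208)*a(O(6)) = (34/208)*(5 + 6**2) = (34*(1/208))*(5 + 36) = (17/104)*41 = 697/104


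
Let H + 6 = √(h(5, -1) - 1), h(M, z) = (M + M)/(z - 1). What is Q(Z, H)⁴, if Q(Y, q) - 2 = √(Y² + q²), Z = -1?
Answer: (2 + √(1 + (6 - I*√6)²))⁴ ≈ 1987.7 - 4633.3*I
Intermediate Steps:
h(M, z) = 2*M/(-1 + z) (h(M, z) = (2*M)/(-1 + z) = 2*M/(-1 + z))
H = -6 + I*√6 (H = -6 + √(2*5/(-1 - 1) - 1) = -6 + √(2*5/(-2) - 1) = -6 + √(2*5*(-½) - 1) = -6 + √(-5 - 1) = -6 + √(-6) = -6 + I*√6 ≈ -6.0 + 2.4495*I)
Q(Y, q) = 2 + √(Y² + q²)
Q(Z, H)⁴ = (2 + √((-1)² + (-6 + I*√6)²))⁴ = (2 + √(1 + (-6 + I*√6)²))⁴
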